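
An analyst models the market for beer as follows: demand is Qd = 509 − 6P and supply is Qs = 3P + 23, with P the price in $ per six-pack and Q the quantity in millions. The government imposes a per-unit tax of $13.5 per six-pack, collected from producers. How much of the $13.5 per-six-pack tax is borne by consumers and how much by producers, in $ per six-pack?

Without the tax, 509 − 6P = 3P + 23 gives 9P = 486, so P* = $54 and Q* = 185.
With the tax collected from producers, supply shifts: Qs = 3(P − 13.5) + 23.
New equilibrium: consumers pay $58.5, producers receive $45, Q = 158. (Wedge: Pb − Ps = 13.5.)
Burden on consumers: $4.5; on producers: $9. (They sum to $13.5.)

Consumers bear $4.5 per six-pack; producers bear $9 per six-pack.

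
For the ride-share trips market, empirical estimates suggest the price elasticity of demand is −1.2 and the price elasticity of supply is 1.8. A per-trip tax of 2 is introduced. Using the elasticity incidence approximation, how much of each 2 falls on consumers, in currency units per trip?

Incidence ratio: consumers' share ≈ εs / (εs + |εd|) = 1.8 / (1.8 + 1.2) = 0.6.
So consumers bear ≈ 0.6 × 2 = 1.2; producers bear 0.8.

Consumers bear ≈ 1.2 per trip.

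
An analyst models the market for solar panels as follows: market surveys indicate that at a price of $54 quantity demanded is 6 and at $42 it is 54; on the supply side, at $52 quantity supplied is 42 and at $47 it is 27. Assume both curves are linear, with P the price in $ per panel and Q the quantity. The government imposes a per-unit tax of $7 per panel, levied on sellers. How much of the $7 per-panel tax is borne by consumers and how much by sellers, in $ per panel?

Consumers bear $3 per panel; sellers bear $4 per panel.

Demand slope: (54 − 6)/(42 − 54) = -4, so Qd = 222 − 4P.
Supply slope: (27 − 42)/(47 − 52) = 3, so Qs = 3P − 114.
Before the tax: set 222 − 4P = 3P − 114 → P* = $48, Q* = 30.
With the tax collected from sellers, supply shifts: Qs = 3(P − 7) − 114.
New equilibrium: consumers pay $51, sellers receive $44, Q = 18. (Wedge: Pb − Ps = 7.)
Burden on consumers: $3; on sellers: $4. (They sum to $7.)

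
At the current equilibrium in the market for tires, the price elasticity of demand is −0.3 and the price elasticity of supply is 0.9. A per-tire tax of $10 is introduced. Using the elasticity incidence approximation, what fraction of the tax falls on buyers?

Buyers' share ≈ 0.75.

Incidence ratio: buyers' share ≈ εs / (εs + |εd|) = 0.9 / (0.9 + 0.3) = 0.75.
Supply is the more elastic side, so buyers bear the larger share.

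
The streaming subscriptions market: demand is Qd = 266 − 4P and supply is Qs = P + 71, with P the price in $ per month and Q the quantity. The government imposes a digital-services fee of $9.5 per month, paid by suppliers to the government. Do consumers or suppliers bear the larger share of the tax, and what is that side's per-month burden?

Before the tax: set 266 − 4P = P + 71 → P* = $39, Q* = 110.
With the tax collected from suppliers, supply shifts: Qs = (P − 9.5) + 71.
Solving gives Q = 102.4 with consumers paying $40.9 and suppliers receiving $31.4 (the $9.5 wedge).
Per-month burden: consumers $1.9, suppliers $7.6.
Suppliers take the larger share because supply is less price-elastic here (demand slope 4 vs supply slope 1).

Suppliers bear the larger share: $7.6 per month.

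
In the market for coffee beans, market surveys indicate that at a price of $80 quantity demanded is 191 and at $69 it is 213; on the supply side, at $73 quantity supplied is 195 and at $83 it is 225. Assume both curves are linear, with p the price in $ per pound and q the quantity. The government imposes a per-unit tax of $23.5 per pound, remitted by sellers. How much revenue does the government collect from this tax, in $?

Demand slope: (213 − 191)/(69 − 80) = -2, so qd = 351 − 2p.
Supply slope: (225 − 195)/(83 − 73) = 3, so qs = 3p − 24.
Before the tax: set 351 − 2p = 3p − 24 → p* = $75, q* = 201.
With the tax collected from sellers, supply shifts: qs = 3(p − 23.5) − 24.
Solving gives q = 172.8 with consumers paying $89.1 and sellers receiving $65.6 (the $23.5 wedge).
Revenue = t · Q = 23.5 · 172.8 = $4060.8.

Tax revenue = $4060.8.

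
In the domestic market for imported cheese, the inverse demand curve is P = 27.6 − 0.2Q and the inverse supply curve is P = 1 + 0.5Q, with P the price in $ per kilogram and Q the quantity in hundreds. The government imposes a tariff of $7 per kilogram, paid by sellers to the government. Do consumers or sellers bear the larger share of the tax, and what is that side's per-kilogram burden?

Sellers bear the larger share: $5 per kilogram.

Inverting to Q(P) form: Qd = 138 − 5P; Qs = 2P − 2.
Before the tax: set 138 − 5P = 2P − 2 → P* = $20, Q* = 38.
With the tax collected from sellers, supply shifts: Qs = 2(P − 7) − 2.
Solving gives Q = 28 with consumers paying $22 and sellers receiving $15 (the $7 wedge).
Per-kilogram burden: consumers $2, sellers $5.
Sellers take the larger share because supply is less price-elastic here (demand slope 5 vs supply slope 2).
The less price-elastic side of the market bears the larger share of a per-unit tax.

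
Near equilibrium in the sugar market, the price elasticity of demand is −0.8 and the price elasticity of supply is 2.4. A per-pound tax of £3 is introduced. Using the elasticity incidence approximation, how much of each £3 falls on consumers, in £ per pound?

Consumers bear ≈ £2.25 per pound.

Incidence ratio: consumers' share ≈ εs / (εs + |εd|) = 2.4 / (2.4 + 0.8) = 0.75.
So consumers bear ≈ 0.75 × £3 = £2.25; producers bear £0.75.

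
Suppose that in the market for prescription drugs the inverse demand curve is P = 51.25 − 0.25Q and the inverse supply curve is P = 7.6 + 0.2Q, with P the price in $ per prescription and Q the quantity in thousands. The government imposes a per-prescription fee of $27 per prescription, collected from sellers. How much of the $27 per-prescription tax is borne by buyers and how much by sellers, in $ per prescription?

Inverting to Q(P) form: Qd = 205 − 4P; Qs = 5P − 38.
Without the tax, 205 − 4P = 5P − 38 gives 9P = 243, so P* = $27 and Q* = 97.
With the tax collected from sellers, supply shifts: Qs = 5(P − 27) − 38.
New equilibrium: buyers pay $42, sellers receive $15, Q = 37. (Wedge: Pb − Ps = 27.)
Burden on buyers: $15; on sellers: $12. (They sum to $27.)

Buyers bear $15 per prescription; sellers bear $12 per prescription.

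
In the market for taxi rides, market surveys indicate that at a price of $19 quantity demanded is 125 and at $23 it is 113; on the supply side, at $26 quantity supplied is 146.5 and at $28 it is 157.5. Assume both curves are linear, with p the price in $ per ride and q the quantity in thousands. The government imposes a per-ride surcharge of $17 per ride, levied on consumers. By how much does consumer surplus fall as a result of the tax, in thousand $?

Demand slope: (113 − 125)/(23 − 19) = -3, so qd = 182 − 3p.
Supply slope: (157.5 − 146.5)/(28 − 26) = 5.5, so qs = 5.5p + 3.5.
Without the tax, 182 − 3p = 5.5p + 3.5 gives 8.5p = 178.5, so p* = $21 and q* = 119.
With the tax collected from consumers, demand (in seller-price terms) shifts: qd = 182 − 3(p + 17).
New equilibrium: consumers pay $32, producers receive $15, q = 86. (Wedge: pb − ps = 17.)
ΔCS is the trapezoid between Q = 86 and Q = 119 of height $11: ½ · (119 + 86) · 11 = $1127.5.

Consumer surplus falls by $1127.5 thousand.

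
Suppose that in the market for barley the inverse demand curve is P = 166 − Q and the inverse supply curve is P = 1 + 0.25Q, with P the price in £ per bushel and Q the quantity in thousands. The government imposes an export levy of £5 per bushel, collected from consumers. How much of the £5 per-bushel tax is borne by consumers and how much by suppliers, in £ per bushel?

Rewrite in direct form: Qd = 166 − P and Qs = 4P − 4.
Before the tax: set 166 − P = 4P − 4 → P* = £34, Q* = 132.
With the tax collected from consumers, demand (in seller-price terms) shifts: Qd = 166 − (P + 5).
Solving gives Q = 128 with consumers paying £38 and suppliers receiving £33 (the £5 wedge).
Burden on consumers: £4; on suppliers: £1. (They sum to £5.)
The less price-elastic side of the market bears the larger share of a per-unit tax.

Consumers bear £4 per bushel; suppliers bear £1 per bushel.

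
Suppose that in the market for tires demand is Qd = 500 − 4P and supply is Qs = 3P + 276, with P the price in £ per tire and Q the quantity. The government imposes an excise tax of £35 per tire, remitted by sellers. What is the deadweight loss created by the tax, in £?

Without the tax, 500 − 4P = 3P + 276 gives 7P = 224, so P* = £32 and Q* = 372.
With the tax collected from sellers, supply shifts: Qs = 3(P − 35) + 276.
New equilibrium: buyers pay £47, sellers receive £12, Q = 312. (Wedge: Pb − Ps = 35.)
Quantity falls by |ΔQ| = |372 − 312| = 60.
DWL = ½ · t · |ΔQ| = ½ · 35 · 60 = £1050.

Deadweight loss = £1050.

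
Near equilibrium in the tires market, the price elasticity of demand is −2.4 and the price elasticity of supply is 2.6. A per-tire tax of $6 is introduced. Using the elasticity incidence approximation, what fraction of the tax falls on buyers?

Buyers' share ≈ 0.52.

Incidence ratio: buyers' share ≈ εs / (εs + |εd|) = 2.6 / (2.6 + 2.4) = 0.52.
Supply is the more elastic side, so buyers bear the larger share.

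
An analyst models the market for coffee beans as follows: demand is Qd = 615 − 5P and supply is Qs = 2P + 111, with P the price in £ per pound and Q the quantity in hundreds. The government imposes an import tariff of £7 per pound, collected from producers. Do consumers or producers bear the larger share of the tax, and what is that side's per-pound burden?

Before the tax: set 615 − 5P = 2P + 111 → P* = £72, Q* = 255.
With the tax collected from producers, supply shifts: Qs = 2(P − 7) + 111.
New equilibrium: consumers pay £74, producers receive £67, Q = 245. (Wedge: Pb − Ps = 7.)
Per-pound burden: consumers £2, producers £5.
Producers take the larger share because supply is less price-elastic here (demand slope 5 vs supply slope 2).

Producers bear the larger share: £5 per pound.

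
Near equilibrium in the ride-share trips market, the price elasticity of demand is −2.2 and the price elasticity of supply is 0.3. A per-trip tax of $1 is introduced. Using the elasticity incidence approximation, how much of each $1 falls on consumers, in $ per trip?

Consumers bear ≈ $0.12 per trip.

Incidence ratio: consumers' share ≈ εs / (εs + |εd|) = 0.3 / (0.3 + 2.2) = 0.12.
So consumers bear ≈ 0.12 × $1 = $0.12; suppliers bear $0.88.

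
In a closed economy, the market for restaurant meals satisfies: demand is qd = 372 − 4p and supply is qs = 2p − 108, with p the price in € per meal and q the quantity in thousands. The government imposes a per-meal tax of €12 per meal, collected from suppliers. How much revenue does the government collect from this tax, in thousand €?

Tax revenue = €432 thousand.

Without the tax, 372 − 4p = 2p − 108 gives 6p = 480, so p* = €80 and q* = 52.
With the tax collected from suppliers, supply shifts: qs = 2(p − 12) − 108.
Solving gives q = 36 with buyers paying €84 and suppliers receiving €72 (the €12 wedge).
Revenue = t · Q = 12 · 36 = €432.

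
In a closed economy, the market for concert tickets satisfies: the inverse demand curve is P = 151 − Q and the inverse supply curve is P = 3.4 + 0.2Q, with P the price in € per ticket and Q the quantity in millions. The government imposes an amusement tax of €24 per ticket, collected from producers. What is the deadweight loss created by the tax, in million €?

Inverting to Q(P) form: Qd = 151 − P; Qs = 5P − 17.
Before the tax: set 151 − P = 5P − 17 → P* = €28, Q* = 123.
With the tax collected from producers, supply shifts: Qs = 5(P − 24) − 17.
New equilibrium: buyers pay €48, producers receive €24, Q = 103. (Wedge: Pb − Ps = 24.)
Quantity falls by |ΔQ| = |123 − 103| = 20.
DWL = ½ · t · |ΔQ| = ½ · 24 · 20 = €240.

Deadweight loss = €240 million.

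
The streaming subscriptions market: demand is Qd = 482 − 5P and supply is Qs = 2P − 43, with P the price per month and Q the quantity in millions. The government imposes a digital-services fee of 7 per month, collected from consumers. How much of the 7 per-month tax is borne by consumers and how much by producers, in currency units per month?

Consumers bear 2 per month; producers bear 5 per month.

Before the tax: set 482 − 5P = 2P − 43 → P* = 75, Q* = 107.
With the tax collected from consumers, demand (in seller-price terms) shifts: Qd = 482 − 5(P + 7).
New equilibrium: consumers pay 77, producers receive 70, Q = 97. (Wedge: Pb − Ps = 7.)
Burden on consumers: 2; on producers: 5. (They sum to 7.)
The less price-elastic side of the market bears the larger share of a per-unit tax.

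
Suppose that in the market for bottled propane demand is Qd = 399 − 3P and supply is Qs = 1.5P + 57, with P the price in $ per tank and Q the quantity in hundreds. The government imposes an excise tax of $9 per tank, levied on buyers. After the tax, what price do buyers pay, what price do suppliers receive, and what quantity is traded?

Buyers pay $79; suppliers receive $70; quantity = 162.

Without the tax, 399 − 3P = 1.5P + 57 gives 4.5P = 342, so P* = $76 and Q* = 171.
With the tax collected from buyers, demand (in seller-price terms) shifts: Qd = 399 − 3(P + 9).
New equilibrium: buyers pay $79, suppliers receive $70, Q = 162. (Wedge: Pb − Ps = 9.)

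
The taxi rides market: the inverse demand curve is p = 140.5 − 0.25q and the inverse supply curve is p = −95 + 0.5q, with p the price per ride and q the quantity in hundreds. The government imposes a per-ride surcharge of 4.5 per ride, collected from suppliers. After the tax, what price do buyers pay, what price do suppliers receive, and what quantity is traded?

Rewrite in direct form: qd = 562 − 4p and qs = 2p + 190.
Before the tax: set 562 − 4p = 2p + 190 → p* = 62, q* = 314.
With the tax collected from suppliers, supply shifts: qs = 2(p − 4.5) + 190.
Solving gives q = 308 with buyers paying 63.5 and suppliers receiving 59 (the 4.5 wedge).

Buyers pay 63.5; suppliers receive 59; quantity = 308.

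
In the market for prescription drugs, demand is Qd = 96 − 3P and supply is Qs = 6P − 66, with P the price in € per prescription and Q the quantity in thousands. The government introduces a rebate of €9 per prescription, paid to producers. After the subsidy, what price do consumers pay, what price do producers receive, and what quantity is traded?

Consumers pay €12; producers receive €21; quantity = 60.

Before the subsidy: set 96 − 3P = 6P − 66 → P* = €18, Q* = 42.
With a per-unit subsidy paid to producers, each receives P + 9 per unit sold, so supply becomes Qs = 6(P + 9) − 66.
Solving gives Q = 60 with consumers paying €12 and producers receiving €21 (the €9 wedge).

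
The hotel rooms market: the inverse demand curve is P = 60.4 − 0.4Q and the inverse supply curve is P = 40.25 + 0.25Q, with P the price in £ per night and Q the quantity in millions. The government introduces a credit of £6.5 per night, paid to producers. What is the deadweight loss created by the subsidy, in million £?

Rewrite in direct form: Qd = 151 − 2.5P and Qs = 4P − 161.
Without the subsidy, 151 − 2.5P = 4P − 161 gives 6.5P = 312, so P* = £48 and Q* = 31.
With a per-unit subsidy paid to producers, each receives P + 6.5 per unit sold, so supply becomes Qs = 4(P + 6.5) − 161.
Solving gives Q = 41 with consumers paying £44 and producers receiving £50.5 (the £6.5 wedge).
Quantity rises by |ΔQ| = |31 − 41| = 10.
DWL = ½ · t · |ΔQ| = ½ · 6.5 · 10 = £32.5.

Deadweight loss = £32.5 million.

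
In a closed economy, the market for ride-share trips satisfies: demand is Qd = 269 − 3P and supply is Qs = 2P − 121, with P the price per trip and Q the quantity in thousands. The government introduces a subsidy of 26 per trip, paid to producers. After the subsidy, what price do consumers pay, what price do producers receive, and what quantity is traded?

Consumers pay 67.6; producers receive 93.6; quantity = 66.2.

Without the subsidy, 269 − 3P = 2P − 121 gives 5P = 390, so P* = 78 and Q* = 35.
With a per-unit subsidy paid to producers, each receives P + 26 per unit sold, so supply becomes Qs = 2(P + 26) − 121.
Solving gives Q = 66.2 with consumers paying 67.6 and producers receiving 93.6 (the 26 wedge).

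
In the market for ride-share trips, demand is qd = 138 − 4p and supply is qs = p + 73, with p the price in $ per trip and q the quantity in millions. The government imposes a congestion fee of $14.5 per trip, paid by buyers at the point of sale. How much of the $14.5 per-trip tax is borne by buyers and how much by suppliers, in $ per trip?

Buyers bear $2.9 per trip; suppliers bear $11.6 per trip.

Without the tax, 138 − 4p = p + 73 gives 5p = 65, so p* = $13 and q* = 86.
With the tax collected from buyers, demand (in seller-price terms) shifts: qd = 138 − 4(p + 14.5).
Solving gives q = 74.4 with buyers paying $15.9 and suppliers receiving $1.4 (the $14.5 wedge).
Burden on buyers: $2.9; on suppliers: $11.6. (They sum to $14.5.)
The less price-elastic side of the market bears the larger share of a per-unit tax.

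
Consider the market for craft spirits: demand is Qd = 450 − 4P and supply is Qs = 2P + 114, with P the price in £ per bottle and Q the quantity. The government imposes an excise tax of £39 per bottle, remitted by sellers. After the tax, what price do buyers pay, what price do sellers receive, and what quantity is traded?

Without the tax, 450 − 4P = 2P + 114 gives 6P = 336, so P* = £56 and Q* = 226.
With the tax collected from sellers, supply shifts: Qs = 2(P − 39) + 114.
New equilibrium: buyers pay £69, sellers receive £30, Q = 174. (Wedge: Pb − Ps = 39.)

Buyers pay £69; sellers receive £30; quantity = 174.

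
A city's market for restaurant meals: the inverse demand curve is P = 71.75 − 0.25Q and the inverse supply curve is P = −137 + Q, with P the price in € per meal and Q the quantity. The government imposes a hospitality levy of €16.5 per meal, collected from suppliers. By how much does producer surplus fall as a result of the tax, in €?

Producer surplus falls by €2117.28.

Rewrite in direct form: Qd = 287 − 4P and Qs = P + 137.
Before the tax: set 287 − 4P = P + 137 → P* = €30, Q* = 167.
With the tax collected from suppliers, supply shifts: Qs = (P − 16.5) + 137.
Solving gives Q = 153.8 with buyers paying €33.3 and suppliers receiving €16.8 (the €16.5 wedge).
ΔPS is the trapezoid between Q = 153.8 and Q = 167 of height €13.2: ½ · (167 + 153.8) · 13.2 = €2117.28.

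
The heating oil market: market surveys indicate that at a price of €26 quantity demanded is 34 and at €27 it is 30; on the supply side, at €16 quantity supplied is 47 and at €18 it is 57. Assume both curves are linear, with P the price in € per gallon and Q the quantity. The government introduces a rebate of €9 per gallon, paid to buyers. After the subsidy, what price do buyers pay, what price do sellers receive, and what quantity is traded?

Buyers pay €14; sellers receive €23; quantity = 82.

Demand slope: (30 − 34)/(27 − 26) = -4, so Qd = 138 − 4P.
Supply slope: (57 − 47)/(18 − 16) = 5, so Qs = 5P − 33.
Without the subsidy, 138 − 4P = 5P − 33 gives 9P = 171, so P* = €19 and Q* = 62.
With a per-unit subsidy paid to buyers, each effectively pays P − 9, so demand becomes Qd = 138 − 4(P − 9).
New equilibrium: buyers pay €14, sellers receive €23, Q = 82. (Wedge: Pb − Ps = −9.)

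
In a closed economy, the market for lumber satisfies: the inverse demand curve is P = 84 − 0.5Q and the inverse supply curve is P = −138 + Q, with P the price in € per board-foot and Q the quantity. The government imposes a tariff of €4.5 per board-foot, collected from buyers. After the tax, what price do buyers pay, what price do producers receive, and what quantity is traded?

Buyers pay €11.5; producers receive €7; quantity = 145.

Rewrite in direct form: Qd = 168 − 2P and Qs = P + 138.
Without the tax, 168 − 2P = P + 138 gives 3P = 30, so P* = €10 and Q* = 148.
With the tax collected from buyers, demand (in seller-price terms) shifts: Qd = 168 − 2(P + 4.5).
New equilibrium: buyers pay €11.5, producers receive €7, Q = 145. (Wedge: Pb − Ps = 4.5.)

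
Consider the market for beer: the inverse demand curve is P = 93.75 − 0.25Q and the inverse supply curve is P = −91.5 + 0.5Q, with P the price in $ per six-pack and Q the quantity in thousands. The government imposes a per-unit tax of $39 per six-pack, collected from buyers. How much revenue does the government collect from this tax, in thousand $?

Tax revenue = $7605 thousand.

Inverting to Q(P) form: Qd = 375 − 4P; Qs = 2P + 183.
Before the tax: set 375 − 4P = 2P + 183 → P* = $32, Q* = 247.
With the tax collected from buyers, demand (in seller-price terms) shifts: Qd = 375 − 4(P + 39).
Solving gives Q = 195 with buyers paying $45 and suppliers receiving $6 (the $39 wedge).
Revenue = t · Q = 39 · 195 = $7605.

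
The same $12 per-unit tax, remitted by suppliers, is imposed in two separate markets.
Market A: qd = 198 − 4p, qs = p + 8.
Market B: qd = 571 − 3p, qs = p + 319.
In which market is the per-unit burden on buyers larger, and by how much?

Market B, by $0.6.

Market A: pre-tax p* = $38, q* = 46; post-tax q = 36.4; per-unit burden on buyers = $2.4.
Market B: pre-tax p* = $63, q* = 382; post-tax q = 373; per-unit burden on buyers = $3.
Difference: $2.4 vs $3 → market B is larger by $0.6.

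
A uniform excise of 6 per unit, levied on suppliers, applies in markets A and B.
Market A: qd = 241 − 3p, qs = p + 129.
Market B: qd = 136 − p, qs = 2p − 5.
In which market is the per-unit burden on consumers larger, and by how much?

Market A: pre-tax p* = 28, q* = 157; post-tax q = 152.5; per-unit burden on consumers = 1.5.
Market B: pre-tax p* = 47, q* = 89; post-tax q = 85; per-unit burden on consumers = 4.
Difference: 1.5 vs 4 → market B is larger by 2.5.

Market B, by 2.5.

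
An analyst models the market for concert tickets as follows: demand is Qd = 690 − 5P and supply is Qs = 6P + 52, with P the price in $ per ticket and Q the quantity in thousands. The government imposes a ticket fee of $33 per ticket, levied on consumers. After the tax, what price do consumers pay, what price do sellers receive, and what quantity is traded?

Consumers pay $76; sellers receive $43; quantity = 310.

Without the tax, 690 − 5P = 6P + 52 gives 11P = 638, so P* = $58 and Q* = 400.
With the tax collected from consumers, demand (in seller-price terms) shifts: Qd = 690 − 5(P + 33).
Solving gives Q = 310 with consumers paying $76 and sellers receiving $43 (the $33 wedge).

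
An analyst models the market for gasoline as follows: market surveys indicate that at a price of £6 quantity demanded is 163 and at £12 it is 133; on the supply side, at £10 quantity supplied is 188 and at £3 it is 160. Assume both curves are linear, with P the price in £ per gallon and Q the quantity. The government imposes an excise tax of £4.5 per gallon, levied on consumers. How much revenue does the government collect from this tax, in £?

Demand slope: (133 − 163)/(12 − 6) = -5, so Qd = 193 − 5P.
Supply slope: (160 − 188)/(3 − 10) = 4, so Qs = 4P + 148.
Before the tax: set 193 − 5P = 4P + 148 → P* = £5, Q* = 168.
With the tax collected from consumers, demand (in seller-price terms) shifts: Qd = 193 − 5(P + 4.5).
Solving gives Q = 158 with consumers paying £7 and producers receiving £2.5 (the £4.5 wedge).
Revenue = t · Q = 4.5 · 158 = £711.

Tax revenue = £711.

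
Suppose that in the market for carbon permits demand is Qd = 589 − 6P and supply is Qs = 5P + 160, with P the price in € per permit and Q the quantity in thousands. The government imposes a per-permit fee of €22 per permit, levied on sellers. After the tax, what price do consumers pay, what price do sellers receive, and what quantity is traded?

Without the tax, 589 − 6P = 5P + 160 gives 11P = 429, so P* = €39 and Q* = 355.
With the tax collected from sellers, supply shifts: Qs = 5(P − 22) + 160.
Solving gives Q = 295 with consumers paying €49 and sellers receiving €27 (the €22 wedge).
The less price-elastic side of the market bears the larger share of a per-unit tax.

Consumers pay €49; sellers receive €27; quantity = 295.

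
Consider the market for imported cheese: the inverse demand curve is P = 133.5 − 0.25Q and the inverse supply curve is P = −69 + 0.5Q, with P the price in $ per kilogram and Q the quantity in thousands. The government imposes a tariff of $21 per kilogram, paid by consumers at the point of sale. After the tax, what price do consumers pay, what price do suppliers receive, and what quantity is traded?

Rewrite in direct form: Qd = 534 − 4P and Qs = 2P + 138.
Before the tax: set 534 − 4P = 2P + 138 → P* = $66, Q* = 270.
With the tax collected from consumers, demand (in seller-price terms) shifts: Qd = 534 − 4(P + 21).
Solving gives Q = 242 with consumers paying $73 and suppliers receiving $52 (the $21 wedge).
The less price-elastic side of the market bears the larger share of a per-unit tax.

Consumers pay $73; suppliers receive $52; quantity = 242.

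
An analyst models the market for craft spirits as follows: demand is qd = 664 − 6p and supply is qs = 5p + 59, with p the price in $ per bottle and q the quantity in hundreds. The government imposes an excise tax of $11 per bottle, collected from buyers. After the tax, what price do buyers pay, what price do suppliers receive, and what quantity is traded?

Without the tax, 664 − 6p = 5p + 59 gives 11p = 605, so p* = $55 and q* = 334.
With the tax collected from buyers, demand (in seller-price terms) shifts: qd = 664 − 6(p + 11).
Solving gives q = 304 with buyers paying $60 and suppliers receiving $49 (the $11 wedge).
The less price-elastic side of the market bears the larger share of a per-unit tax.

Buyers pay $60; suppliers receive $49; quantity = 304.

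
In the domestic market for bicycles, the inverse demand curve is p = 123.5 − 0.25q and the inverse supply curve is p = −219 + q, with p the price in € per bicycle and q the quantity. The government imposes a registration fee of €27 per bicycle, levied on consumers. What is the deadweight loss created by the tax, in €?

Rewrite in direct form: qd = 494 − 4p and qs = p + 219.
Before the tax: set 494 − 4p = p + 219 → p* = €55, q* = 274.
With the tax collected from consumers, demand (in seller-price terms) shifts: qd = 494 − 4(p + 27).
New equilibrium: consumers pay €60.4, suppliers receive €33.4, q = 252.4. (Wedge: pb − ps = 27.)
Quantity falls by |ΔQ| = |274 − 252.4| = 21.6.
DWL = ½ · t · |ΔQ| = ½ · 27 · 21.6 = €291.6.

Deadweight loss = €291.6.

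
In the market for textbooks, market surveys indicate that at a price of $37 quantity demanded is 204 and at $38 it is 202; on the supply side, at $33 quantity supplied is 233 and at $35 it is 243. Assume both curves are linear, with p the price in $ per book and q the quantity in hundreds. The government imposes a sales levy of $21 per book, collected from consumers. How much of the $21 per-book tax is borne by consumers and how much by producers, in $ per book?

Demand slope: (202 − 204)/(38 − 37) = -2, so qd = 278 − 2p.
Supply slope: (243 − 233)/(35 − 33) = 5, so qs = 5p + 68.
Before the tax: set 278 − 2p = 5p + 68 → p* = $30, q* = 218.
With the tax collected from consumers, demand (in seller-price terms) shifts: qd = 278 − 2(p + 21).
Solving gives q = 188 with consumers paying $45 and producers receiving $24 (the $21 wedge).
Burden on consumers: $15; on producers: $6. (They sum to $21.)
The less price-elastic side of the market bears the larger share of a per-unit tax.

Consumers bear $15 per book; producers bear $6 per book.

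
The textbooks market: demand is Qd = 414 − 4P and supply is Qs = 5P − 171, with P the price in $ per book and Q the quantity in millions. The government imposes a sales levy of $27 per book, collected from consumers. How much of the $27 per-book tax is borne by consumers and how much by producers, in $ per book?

Consumers bear $15 per book; producers bear $12 per book.

Without the tax, 414 − 4P = 5P − 171 gives 9P = 585, so P* = $65 and Q* = 154.
With the tax collected from consumers, demand (in seller-price terms) shifts: Qd = 414 − 4(P + 27).
Solving gives Q = 94 with consumers paying $80 and producers receiving $53 (the $27 wedge).
Burden on consumers: $15; on producers: $12. (They sum to $27.)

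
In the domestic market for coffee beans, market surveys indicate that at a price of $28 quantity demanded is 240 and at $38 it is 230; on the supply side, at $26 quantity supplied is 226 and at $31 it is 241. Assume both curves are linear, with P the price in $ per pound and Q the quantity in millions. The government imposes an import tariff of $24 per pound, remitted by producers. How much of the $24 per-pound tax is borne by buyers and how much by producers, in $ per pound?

Buyers bear $18 per pound; producers bear $6 per pound.

Demand slope: (230 − 240)/(38 − 28) = -1, so Qd = 268 − P.
Supply slope: (241 − 226)/(31 − 26) = 3, so Qs = 3P + 148.
Before the tax: set 268 − P = 3P + 148 → P* = $30, Q* = 238.
With the tax collected from producers, supply shifts: Qs = 3(P − 24) + 148.
New equilibrium: buyers pay $48, producers receive $24, Q = 220. (Wedge: Pb − Ps = 24.)
Burden on buyers: $18; on producers: $6. (They sum to $24.)
The less price-elastic side of the market bears the larger share of a per-unit tax.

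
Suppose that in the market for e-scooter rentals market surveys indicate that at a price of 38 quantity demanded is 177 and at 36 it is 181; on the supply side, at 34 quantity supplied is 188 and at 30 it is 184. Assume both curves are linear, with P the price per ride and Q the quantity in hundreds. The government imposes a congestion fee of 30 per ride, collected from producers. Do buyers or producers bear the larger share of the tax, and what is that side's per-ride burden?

Producers bear the larger share: 20 per ride.

Demand slope: (181 − 177)/(36 − 38) = -2, so Qd = 253 − 2P.
Supply slope: (184 − 188)/(30 − 34) = 1, so Qs = P + 154.
Before the tax: set 253 − 2P = P + 154 → P* = 33, Q* = 187.
With the tax collected from producers, supply shifts: Qs = (P − 30) + 154.
Solving gives Q = 167 with buyers paying 43 and producers receiving 13 (the 30 wedge).
Per-ride burden: buyers 10, producers 20.
Producers take the larger share because supply is less price-elastic here (demand slope 2 vs supply slope 1).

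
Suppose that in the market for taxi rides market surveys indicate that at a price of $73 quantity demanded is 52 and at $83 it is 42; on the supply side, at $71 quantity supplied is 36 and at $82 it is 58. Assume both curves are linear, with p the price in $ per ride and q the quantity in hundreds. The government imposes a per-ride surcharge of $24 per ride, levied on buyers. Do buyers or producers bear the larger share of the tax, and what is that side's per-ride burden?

Buyers bear the larger share: $16 per ride.

Demand slope: (42 − 52)/(83 − 73) = -1, so qd = 125 − p.
Supply slope: (58 − 36)/(82 − 71) = 2, so qs = 2p − 106.
Without the tax, 125 − p = 2p − 106 gives 3p = 231, so p* = $77 and q* = 48.
With the tax collected from buyers, demand (in seller-price terms) shifts: qd = 125 − (p + 24).
Solving gives q = 32 with buyers paying $93 and producers receiving $69 (the $24 wedge).
Per-ride burden: buyers $16, producers $8.
Buyers take the larger share because demand is less price-elastic here (demand slope 1 vs supply slope 2).
The less price-elastic side of the market bears the larger share of a per-unit tax.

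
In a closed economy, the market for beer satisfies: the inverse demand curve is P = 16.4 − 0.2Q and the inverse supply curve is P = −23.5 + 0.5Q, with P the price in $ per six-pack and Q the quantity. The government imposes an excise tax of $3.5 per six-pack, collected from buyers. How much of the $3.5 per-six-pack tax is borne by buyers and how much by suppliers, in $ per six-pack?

Rewrite in direct form: Qd = 82 − 5P and Qs = 2P + 47.
Without the tax, 82 − 5P = 2P + 47 gives 7P = 35, so P* = $5 and Q* = 57.
With the tax collected from buyers, demand (in seller-price terms) shifts: Qd = 82 − 5(P + 3.5).
Solving gives Q = 52 with buyers paying $6 and suppliers receiving $2.5 (the $3.5 wedge).
Burden on buyers: $1; on suppliers: $2.5. (They sum to $3.5.)

Buyers bear $1 per six-pack; suppliers bear $2.5 per six-pack.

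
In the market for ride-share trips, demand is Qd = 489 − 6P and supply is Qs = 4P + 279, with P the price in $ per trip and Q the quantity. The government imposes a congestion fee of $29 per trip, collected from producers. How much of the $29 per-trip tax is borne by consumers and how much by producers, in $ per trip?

Before the tax: set 489 − 6P = 4P + 279 → P* = $21, Q* = 363.
With the tax collected from producers, supply shifts: Qs = 4(P − 29) + 279.
Solving gives Q = 293.4 with consumers paying $32.6 and producers receiving $3.6 (the $29 wedge).
Burden on consumers: $11.6; on producers: $17.4. (They sum to $29.)
The less price-elastic side of the market bears the larger share of a per-unit tax.

Consumers bear $11.6 per trip; producers bear $17.4 per trip.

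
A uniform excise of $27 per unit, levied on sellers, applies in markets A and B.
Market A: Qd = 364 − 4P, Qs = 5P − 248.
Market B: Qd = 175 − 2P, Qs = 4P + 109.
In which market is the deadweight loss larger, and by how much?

Market A, by $324.

Market A: pre-tax P* = $68, Q* = 92; post-tax Q = 32; deadweight loss = $810.
Market B: pre-tax P* = $11, Q* = 153; post-tax Q = 117; deadweight loss = $486.
Difference: $810 vs $486 → market A is larger by $324.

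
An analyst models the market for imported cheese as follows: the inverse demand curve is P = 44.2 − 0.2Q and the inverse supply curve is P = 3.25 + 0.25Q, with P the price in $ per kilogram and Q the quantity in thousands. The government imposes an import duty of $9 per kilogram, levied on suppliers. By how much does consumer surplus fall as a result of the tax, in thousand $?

Consumer surplus falls by $324 thousand.

Inverting to Q(P) form: Qd = 221 − 5P; Qs = 4P − 13.
Before the tax: set 221 − 5P = 4P − 13 → P* = $26, Q* = 91.
With the tax collected from suppliers, supply shifts: Qs = 4(P − 9) − 13.
Solving gives Q = 71 with consumers paying $30 and suppliers receiving $21 (the $9 wedge).
ΔCS is the trapezoid between Q = 71 and Q = 91 of height $4: ½ · (91 + 71) · 4 = $324.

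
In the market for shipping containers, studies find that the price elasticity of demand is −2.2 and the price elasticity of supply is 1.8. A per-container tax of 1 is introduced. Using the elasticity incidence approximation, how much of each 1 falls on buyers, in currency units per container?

Buyers bear ≈ 0.45 per container.

Incidence ratio: buyers' share ≈ εs / (εs + |εd|) = 1.8 / (1.8 + 2.2) = 0.45.
So buyers bear ≈ 0.45 × 1 = 0.45; sellers bear 0.55.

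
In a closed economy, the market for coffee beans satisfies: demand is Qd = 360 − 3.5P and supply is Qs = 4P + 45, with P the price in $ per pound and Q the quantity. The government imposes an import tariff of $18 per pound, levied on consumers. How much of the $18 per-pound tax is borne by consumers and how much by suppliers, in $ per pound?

Without the tax, 360 − 3.5P = 4P + 45 gives 7.5P = 315, so P* = $42 and Q* = 213.
With the tax collected from consumers, demand (in seller-price terms) shifts: Qd = 360 − 3.5(P + 18).
Solving gives Q = 179.4 with consumers paying $51.6 and suppliers receiving $33.6 (the $18 wedge).
Burden on consumers: $9.6; on suppliers: $8.4. (They sum to $18.)

Consumers bear $9.6 per pound; suppliers bear $8.4 per pound.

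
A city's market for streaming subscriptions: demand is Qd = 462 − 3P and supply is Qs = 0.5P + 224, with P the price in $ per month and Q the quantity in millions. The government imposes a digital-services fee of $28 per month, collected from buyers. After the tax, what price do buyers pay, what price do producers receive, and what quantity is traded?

Buyers pay $72; producers receive $44; quantity = 246.

Without the tax, 462 − 3P = 0.5P + 224 gives 3.5P = 238, so P* = $68 and Q* = 258.
With the tax collected from buyers, demand (in seller-price terms) shifts: Qd = 462 − 3(P + 28).
Solving gives Q = 246 with buyers paying $72 and producers receiving $44 (the $28 wedge).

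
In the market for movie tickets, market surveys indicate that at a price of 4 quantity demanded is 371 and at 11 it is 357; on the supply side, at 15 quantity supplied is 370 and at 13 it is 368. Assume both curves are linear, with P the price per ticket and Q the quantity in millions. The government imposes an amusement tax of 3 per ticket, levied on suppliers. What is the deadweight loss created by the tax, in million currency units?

Deadweight loss = 3 million.

Demand slope: (357 − 371)/(11 − 4) = -2, so Qd = 379 − 2P.
Supply slope: (368 − 370)/(13 − 15) = 1, so Qs = P + 355.
Before the tax: set 379 − 2P = P + 355 → P* = 8, Q* = 363.
With the tax collected from suppliers, supply shifts: Qs = (P − 3) + 355.
New equilibrium: buyers pay 9, suppliers receive 6, Q = 361. (Wedge: Pb − Ps = 3.)
Quantity falls by |ΔQ| = |363 − 361| = 2.
DWL = ½ · t · |ΔQ| = ½ · 3 · 2 = 3.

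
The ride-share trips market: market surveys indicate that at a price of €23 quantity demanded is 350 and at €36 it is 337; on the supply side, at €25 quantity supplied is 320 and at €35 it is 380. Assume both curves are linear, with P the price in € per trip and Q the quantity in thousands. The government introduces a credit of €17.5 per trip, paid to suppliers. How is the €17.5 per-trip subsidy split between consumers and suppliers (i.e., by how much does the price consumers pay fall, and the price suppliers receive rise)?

Demand slope: (337 − 350)/(36 − 23) = -1, so Qd = 373 − P.
Supply slope: (380 − 320)/(35 − 25) = 6, so Qs = 6P + 170.
Before the subsidy: set 373 − P = 6P + 170 → P* = €29, Q* = 344.
With a per-unit subsidy paid to suppliers, each receives P + 17.5 per unit sold, so supply becomes Qs = 6(P + 17.5) + 170.
Solving gives Q = 359 with consumers paying €14 and suppliers receiving €31.5 (the €17.5 wedge).
Gain to consumers: €15; to suppliers: €2.5. (They sum to €17.5.)

Consumers gain €15 per trip; suppliers gain €2.5 per trip.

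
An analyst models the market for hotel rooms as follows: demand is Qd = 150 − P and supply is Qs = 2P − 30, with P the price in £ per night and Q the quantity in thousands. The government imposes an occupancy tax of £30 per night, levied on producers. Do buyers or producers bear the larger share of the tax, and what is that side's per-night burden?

Without the tax, 150 − P = 2P − 30 gives 3P = 180, so P* = £60 and Q* = 90.
With the tax collected from producers, supply shifts: Qs = 2(P − 30) − 30.
New equilibrium: buyers pay £80, producers receive £50, Q = 70. (Wedge: Pb − Ps = 30.)
Per-night burden: buyers £20, producers £10.
Buyers take the larger share because demand is less price-elastic here (demand slope 1 vs supply slope 2).
The less price-elastic side of the market bears the larger share of a per-unit tax.

Buyers bear the larger share: £20 per night.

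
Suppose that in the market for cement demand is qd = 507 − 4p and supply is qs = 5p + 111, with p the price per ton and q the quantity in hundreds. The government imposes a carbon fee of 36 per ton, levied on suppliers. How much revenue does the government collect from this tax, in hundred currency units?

Tax revenue = 9036 hundred.

Before the tax: set 507 − 4p = 5p + 111 → p* = 44, q* = 331.
With the tax collected from suppliers, supply shifts: qs = 5(p − 36) + 111.
Solving gives q = 251 with buyers paying 64 and suppliers receiving 28 (the 36 wedge).
Revenue = t · Q = 36 · 251 = 9036.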